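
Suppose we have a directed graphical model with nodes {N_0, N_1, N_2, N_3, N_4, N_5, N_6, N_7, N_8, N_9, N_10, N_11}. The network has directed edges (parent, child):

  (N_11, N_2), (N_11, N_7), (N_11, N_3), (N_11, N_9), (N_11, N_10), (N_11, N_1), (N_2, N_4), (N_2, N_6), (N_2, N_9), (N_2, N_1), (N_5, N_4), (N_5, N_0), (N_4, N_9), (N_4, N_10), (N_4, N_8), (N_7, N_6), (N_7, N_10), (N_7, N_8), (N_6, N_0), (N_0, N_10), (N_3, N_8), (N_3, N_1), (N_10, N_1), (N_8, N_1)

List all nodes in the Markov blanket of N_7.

N_7's parents: N_11.
Ch(N_7) = {N_6, N_8, N_10}.
For each child, the remaining parents (spouses of N_7):
  N_6: N_2
  N_10: N_0, N_4, N_11
  N_8: N_3, N_4
Union: {N_11} ∪ {N_6, N_8, N_10} ∪ {N_0, N_2, N_3, N_4, N_11} = {N_0, N_2, N_3, N_4, N_6, N_8, N_10, N_11}.

{N_0, N_2, N_3, N_4, N_6, N_8, N_10, N_11}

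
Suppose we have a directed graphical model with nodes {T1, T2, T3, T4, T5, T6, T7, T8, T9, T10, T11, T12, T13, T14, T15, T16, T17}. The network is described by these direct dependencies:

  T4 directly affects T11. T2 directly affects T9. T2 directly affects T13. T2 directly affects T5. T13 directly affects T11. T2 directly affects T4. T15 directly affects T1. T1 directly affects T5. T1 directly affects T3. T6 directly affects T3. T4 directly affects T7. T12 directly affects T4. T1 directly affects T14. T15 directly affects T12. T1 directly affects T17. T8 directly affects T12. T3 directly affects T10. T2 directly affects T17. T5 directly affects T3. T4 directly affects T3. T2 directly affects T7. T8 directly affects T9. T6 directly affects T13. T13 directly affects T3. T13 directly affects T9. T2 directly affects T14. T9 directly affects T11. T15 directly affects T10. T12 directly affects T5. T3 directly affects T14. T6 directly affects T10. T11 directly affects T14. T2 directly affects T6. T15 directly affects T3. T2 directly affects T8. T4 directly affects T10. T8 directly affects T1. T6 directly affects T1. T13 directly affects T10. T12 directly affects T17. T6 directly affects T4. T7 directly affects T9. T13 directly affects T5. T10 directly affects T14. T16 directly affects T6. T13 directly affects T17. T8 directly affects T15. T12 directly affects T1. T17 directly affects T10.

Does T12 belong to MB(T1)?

Yes

T12 is a parent of T1.
So T12 ∈ MB(T1).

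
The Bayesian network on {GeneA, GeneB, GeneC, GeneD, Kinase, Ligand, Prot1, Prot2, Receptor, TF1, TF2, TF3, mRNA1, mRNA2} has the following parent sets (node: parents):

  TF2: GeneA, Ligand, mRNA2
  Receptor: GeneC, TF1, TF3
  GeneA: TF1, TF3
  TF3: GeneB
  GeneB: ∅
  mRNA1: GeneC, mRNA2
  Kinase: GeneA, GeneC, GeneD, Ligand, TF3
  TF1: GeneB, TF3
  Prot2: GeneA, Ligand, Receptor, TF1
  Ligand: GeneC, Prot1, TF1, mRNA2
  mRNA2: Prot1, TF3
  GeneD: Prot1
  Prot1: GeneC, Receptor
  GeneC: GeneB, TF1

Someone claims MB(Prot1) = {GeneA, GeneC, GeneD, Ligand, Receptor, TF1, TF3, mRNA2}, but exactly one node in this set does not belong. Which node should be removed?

GeneA

Recall MB(v) = parents ∪ children ∪ spouses, where spouses are the other parents of v's children.
Prot1 has parents GeneC, Receptor.
Prot1's children: GeneD, Ligand, mRNA2.
Other parents of Prot1's children:
  mRNA2: TF3
  GeneD: —
  Ligand: GeneC, TF1, mRNA2
MB(Prot1) = {GeneC, GeneD, Ligand, Receptor, TF1, TF3, mRNA2}.
GeneA is neither a parent, child, nor co-parent of Prot1, so it does not belong.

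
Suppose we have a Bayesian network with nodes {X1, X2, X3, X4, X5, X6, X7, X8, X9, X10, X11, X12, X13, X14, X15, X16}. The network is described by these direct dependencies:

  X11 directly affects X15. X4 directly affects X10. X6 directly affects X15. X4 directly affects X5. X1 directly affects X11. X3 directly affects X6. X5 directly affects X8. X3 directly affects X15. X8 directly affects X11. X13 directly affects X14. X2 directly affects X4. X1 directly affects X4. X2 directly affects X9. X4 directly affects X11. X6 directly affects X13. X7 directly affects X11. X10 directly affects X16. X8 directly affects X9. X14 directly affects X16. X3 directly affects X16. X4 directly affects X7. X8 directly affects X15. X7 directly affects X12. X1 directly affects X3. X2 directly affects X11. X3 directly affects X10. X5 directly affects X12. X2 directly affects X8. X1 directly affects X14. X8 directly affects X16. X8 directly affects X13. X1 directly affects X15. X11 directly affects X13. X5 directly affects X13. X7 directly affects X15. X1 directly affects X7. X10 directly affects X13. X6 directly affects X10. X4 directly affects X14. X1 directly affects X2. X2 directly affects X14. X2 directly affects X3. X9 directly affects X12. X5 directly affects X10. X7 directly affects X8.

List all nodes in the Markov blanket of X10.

Parents of X10: X3, X4, X5, X6.
Ch(X10) = {X13, X16}.
For each child, the remaining parents (spouses of X10):
  parents(X13) \ {X10} = {X5, X6, X8, X11}.
  parents(X16) \ {X10} = {X3, X8, X14}.
So the Markov blanket of X10 is {X3, X4, X5, X6, X8, X11, X13, X14, X16}.

{X3, X4, X5, X6, X8, X11, X13, X14, X16}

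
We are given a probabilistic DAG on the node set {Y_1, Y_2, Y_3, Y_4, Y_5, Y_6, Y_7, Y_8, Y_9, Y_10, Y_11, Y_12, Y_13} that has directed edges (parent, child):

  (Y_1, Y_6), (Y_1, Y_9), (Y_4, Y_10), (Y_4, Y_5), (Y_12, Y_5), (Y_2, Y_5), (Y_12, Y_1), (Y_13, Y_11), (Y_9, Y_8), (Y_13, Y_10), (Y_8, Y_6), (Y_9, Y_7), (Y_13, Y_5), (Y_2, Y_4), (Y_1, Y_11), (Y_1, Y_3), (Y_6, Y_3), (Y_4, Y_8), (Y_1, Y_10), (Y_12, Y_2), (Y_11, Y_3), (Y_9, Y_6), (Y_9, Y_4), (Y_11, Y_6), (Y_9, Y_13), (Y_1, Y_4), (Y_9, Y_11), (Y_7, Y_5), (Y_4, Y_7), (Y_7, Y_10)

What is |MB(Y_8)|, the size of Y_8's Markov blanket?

The Markov blanket of a node is its parents, its children, and the other parents of its children.
Y_8 has child Y_6.
Parents of Y_8: Y_4, Y_9.
Co-parents of Y_8 (other parents of its children):
  parents(Y_6) \ {Y_8} = {Y_1, Y_9, Y_11}.
MB(Y_8) = {Y_1, Y_4, Y_6, Y_9, Y_11}, which has 5 nodes.

5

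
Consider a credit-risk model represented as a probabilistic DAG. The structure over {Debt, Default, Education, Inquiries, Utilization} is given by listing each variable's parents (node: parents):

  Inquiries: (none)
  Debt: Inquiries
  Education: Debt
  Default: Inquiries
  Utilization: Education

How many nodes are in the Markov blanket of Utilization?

Utilization's parents: Education.
Utilization has no children.
Utilization has no children, so there are no co-parents.
MB(Utilization) = {Education}, which has 1 node.

1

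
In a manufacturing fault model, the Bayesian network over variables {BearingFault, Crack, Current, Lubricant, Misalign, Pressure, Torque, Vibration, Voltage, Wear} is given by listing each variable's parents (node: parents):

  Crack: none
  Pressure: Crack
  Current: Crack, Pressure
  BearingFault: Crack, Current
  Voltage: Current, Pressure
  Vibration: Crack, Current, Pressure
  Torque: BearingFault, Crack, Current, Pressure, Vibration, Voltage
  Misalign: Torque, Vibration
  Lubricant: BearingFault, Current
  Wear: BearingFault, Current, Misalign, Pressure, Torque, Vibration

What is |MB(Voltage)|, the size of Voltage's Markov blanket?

6

By definition, MB(Voltage) is built from Voltage's parents, Voltage's children, and the co-parents of Voltage.
Voltage's parents: Current, Pressure.
Ch(Voltage) = {Torque}.
Co-parents of Voltage (other parents of its children):
  Torque also has parents BearingFault, Crack, Current, Pressure, Vibration.
MB(Voltage) = {BearingFault, Crack, Current, Pressure, Torque, Vibration}, which has 6 nodes.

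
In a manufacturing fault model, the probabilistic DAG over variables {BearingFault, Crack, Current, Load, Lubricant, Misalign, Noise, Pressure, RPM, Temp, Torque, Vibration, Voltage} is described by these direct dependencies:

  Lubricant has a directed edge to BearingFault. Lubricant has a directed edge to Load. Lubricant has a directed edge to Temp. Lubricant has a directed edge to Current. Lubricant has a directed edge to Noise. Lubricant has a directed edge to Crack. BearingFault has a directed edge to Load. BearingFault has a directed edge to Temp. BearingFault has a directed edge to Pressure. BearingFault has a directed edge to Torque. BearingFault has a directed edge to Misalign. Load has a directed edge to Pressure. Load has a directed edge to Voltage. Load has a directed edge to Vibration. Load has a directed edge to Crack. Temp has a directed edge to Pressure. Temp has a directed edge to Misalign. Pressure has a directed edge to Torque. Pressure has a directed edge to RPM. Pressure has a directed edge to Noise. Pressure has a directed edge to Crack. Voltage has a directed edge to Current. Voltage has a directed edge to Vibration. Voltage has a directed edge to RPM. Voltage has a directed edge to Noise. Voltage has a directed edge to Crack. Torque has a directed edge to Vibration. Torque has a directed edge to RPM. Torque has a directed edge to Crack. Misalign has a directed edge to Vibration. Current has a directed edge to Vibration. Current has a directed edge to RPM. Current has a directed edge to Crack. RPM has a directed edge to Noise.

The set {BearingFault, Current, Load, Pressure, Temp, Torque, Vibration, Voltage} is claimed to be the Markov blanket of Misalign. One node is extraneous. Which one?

Recall MB(v) = parents ∪ children ∪ spouses, where spouses are the other parents of v's children.
Pa(Misalign) = {BearingFault, Temp}.
Children of Misalign: Vibration.
For each child, the remaining parents (spouses of Misalign):
  parents(Vibration) \ {Misalign} = {Current, Load, Torque, Voltage}.
MB(Misalign) = {BearingFault, Current, Load, Temp, Torque, Vibration, Voltage}.
Pressure is neither a parent, child, nor co-parent of Misalign, so it does not belong.

Pressure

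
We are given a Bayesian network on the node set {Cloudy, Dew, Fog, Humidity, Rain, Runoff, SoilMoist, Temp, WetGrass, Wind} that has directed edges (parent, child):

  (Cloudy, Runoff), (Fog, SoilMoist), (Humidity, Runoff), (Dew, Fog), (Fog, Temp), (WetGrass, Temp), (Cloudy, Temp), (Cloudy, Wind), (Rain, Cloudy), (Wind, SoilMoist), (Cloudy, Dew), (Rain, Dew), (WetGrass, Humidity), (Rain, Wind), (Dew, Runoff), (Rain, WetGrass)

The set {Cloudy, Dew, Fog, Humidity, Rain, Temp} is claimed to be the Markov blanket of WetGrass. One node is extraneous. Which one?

Dew

Parents of WetGrass: Rain.
Ch(WetGrass) = {Humidity, Temp}.
Parents of each child, excluding WetGrass:
  Humidity: —
  Temp: Cloudy, Fog
MB(WetGrass) = {Cloudy, Fog, Humidity, Rain, Temp}.
Dew is neither a parent, child, nor co-parent of WetGrass, so it does not belong.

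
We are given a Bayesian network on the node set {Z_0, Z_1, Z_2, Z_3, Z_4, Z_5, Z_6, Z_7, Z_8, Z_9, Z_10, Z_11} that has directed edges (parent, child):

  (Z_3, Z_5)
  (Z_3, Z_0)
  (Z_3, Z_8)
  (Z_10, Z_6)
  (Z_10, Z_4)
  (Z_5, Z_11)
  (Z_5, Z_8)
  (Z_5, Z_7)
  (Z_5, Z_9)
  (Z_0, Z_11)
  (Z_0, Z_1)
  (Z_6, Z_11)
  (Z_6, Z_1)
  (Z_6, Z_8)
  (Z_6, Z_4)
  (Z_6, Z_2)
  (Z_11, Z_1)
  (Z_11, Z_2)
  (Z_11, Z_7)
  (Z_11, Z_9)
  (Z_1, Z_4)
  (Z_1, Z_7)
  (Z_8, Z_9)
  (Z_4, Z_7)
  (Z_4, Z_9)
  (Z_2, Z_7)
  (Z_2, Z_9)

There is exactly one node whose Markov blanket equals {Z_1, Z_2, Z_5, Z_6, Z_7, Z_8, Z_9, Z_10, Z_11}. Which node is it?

Z_4

The target node must have every member of {Z_1, Z_2, Z_5, Z_6, Z_7, Z_8, Z_9, Z_10, Z_11} as a parent, child, or co-parent, and no others.
Parents of Z_4: Z_1, Z_6, Z_10; children: Z_7, Z_9; co-parents: Z_1, Z_2, Z_5, Z_8, Z_11.
These exactly cover the given set, so the node is Z_4.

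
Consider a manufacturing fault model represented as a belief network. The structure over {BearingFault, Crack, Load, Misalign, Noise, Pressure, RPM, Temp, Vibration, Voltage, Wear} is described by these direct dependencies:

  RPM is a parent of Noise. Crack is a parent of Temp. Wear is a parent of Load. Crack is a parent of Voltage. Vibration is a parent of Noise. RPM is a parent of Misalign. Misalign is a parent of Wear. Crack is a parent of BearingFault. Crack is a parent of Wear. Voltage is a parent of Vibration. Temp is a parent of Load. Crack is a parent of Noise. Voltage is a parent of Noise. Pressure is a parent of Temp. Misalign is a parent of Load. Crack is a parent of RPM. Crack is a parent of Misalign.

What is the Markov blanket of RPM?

Parents of RPM: Crack.
Children of RPM: Misalign, Noise.
Other parents of RPM's children:
  Misalign: Crack
  Noise: Crack, Vibration, Voltage
Taking the union gives {Crack, Misalign, Noise, Vibration, Voltage}.

{Crack, Misalign, Noise, Vibration, Voltage}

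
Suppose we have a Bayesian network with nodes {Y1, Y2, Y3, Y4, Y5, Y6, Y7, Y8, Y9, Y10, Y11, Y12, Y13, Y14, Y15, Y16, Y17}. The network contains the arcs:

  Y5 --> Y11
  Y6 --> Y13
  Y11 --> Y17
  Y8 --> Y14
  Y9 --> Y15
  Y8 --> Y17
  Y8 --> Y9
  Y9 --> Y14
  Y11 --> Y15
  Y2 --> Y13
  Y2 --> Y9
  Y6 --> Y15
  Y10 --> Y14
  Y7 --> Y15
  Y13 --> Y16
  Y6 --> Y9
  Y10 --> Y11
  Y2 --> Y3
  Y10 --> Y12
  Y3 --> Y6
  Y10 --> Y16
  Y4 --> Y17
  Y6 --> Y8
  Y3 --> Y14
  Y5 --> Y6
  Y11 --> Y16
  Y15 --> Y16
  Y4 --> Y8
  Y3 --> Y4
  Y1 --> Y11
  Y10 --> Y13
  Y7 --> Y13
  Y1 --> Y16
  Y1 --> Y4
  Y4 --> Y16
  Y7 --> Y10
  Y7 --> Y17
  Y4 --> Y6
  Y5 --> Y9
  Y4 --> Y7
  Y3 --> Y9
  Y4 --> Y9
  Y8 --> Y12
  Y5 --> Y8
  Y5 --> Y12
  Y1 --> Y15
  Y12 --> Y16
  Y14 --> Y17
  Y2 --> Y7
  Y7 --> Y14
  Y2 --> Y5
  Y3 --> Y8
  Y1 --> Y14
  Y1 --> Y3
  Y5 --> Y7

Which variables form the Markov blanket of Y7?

{Y1, Y2, Y3, Y4, Y5, Y6, Y8, Y9, Y10, Y11, Y13, Y14, Y15, Y17}

Children of Y7: Y10, Y13, Y14, Y15, Y17.
Y7's parents: Y2, Y4, Y5.
Parents of each child, excluding Y7:
  Y10: no additional parents.
  Y13's other parents are Y2, Y6, Y10.
  Y14 also has parents Y1, Y3, Y8, Y9, Y10.
  parents(Y15) \ {Y7} = {Y1, Y6, Y9, Y11}.
  Y17 also has parents Y4, Y8, Y11, Y14.
Taking the union gives {Y1, Y2, Y3, Y4, Y5, Y6, Y8, Y9, Y10, Y11, Y13, Y14, Y15, Y17}.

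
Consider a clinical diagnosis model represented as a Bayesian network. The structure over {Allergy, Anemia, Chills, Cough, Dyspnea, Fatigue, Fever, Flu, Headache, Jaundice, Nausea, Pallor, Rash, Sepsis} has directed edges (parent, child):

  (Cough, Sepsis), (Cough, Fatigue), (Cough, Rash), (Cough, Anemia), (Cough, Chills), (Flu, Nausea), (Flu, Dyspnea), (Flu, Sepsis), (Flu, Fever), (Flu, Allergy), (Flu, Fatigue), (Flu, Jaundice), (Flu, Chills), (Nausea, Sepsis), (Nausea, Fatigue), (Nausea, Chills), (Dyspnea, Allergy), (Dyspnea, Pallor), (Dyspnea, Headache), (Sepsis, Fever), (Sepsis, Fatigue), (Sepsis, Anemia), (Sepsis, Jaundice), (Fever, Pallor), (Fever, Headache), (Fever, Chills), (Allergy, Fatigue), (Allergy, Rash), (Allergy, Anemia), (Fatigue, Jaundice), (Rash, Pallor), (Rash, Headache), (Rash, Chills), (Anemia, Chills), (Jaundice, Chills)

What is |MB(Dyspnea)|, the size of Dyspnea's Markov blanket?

The Markov blanket of a node is its parents, its children, and the other parents of its children.
Dyspnea has parent Flu.
Children of Dyspnea: Allergy, Headache, Pallor.
Parents of each child, excluding Dyspnea:
  parents(Allergy) \ {Dyspnea} = {Flu}.
  Pallor also has parents Fever, Rash.
  parents(Headache) \ {Dyspnea} = {Fever, Rash}.
MB(Dyspnea) = {Allergy, Fever, Flu, Headache, Pallor, Rash}, which has 6 nodes.

6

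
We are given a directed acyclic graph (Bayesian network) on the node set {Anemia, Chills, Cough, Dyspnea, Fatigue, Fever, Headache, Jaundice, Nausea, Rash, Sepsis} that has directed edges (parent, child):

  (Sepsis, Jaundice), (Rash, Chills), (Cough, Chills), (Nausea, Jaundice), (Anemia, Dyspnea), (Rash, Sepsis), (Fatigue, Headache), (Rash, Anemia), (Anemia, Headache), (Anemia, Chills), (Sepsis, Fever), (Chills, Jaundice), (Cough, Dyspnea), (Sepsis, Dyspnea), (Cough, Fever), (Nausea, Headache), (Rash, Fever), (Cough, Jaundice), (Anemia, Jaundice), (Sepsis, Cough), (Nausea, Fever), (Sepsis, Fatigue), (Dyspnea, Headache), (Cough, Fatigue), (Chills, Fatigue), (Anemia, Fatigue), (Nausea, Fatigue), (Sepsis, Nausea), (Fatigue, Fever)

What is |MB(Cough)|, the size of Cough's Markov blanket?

9

Ch(Cough) = {Chills, Dyspnea, Fatigue, Fever, Jaundice}.
Cough's parents: Sepsis.
Other parents of Cough's children:
  parents(Chills) \ {Cough} = {Anemia, Rash}.
  Dyspnea also has parents Anemia, Sepsis.
  Fatigue's other parents are Anemia, Chills, Nausea, Sepsis.
  Jaundice's other parents are Anemia, Chills, Nausea, Sepsis.
  parents(Fever) \ {Cough} = {Fatigue, Nausea, Rash, Sepsis}.
MB(Cough) = {Anemia, Chills, Dyspnea, Fatigue, Fever, Jaundice, Nausea, Rash, Sepsis}, which has 9 nodes.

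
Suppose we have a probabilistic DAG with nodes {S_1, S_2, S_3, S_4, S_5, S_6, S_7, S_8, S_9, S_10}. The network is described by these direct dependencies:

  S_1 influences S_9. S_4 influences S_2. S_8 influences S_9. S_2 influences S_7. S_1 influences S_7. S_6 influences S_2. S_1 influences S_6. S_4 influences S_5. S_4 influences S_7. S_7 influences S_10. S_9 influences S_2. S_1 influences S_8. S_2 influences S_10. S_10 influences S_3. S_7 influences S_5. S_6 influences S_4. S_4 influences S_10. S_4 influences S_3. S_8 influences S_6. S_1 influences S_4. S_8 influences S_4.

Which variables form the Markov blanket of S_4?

{S_1, S_2, S_3, S_5, S_6, S_7, S_8, S_9, S_10}

S_4 has parents S_1, S_6, S_8.
S_4 has children S_2, S_3, S_5, S_7, S_10.
Other parents of S_4's children:
  S_2 also has parents S_6, S_9.
  S_7's other parents are S_1, S_2.
  S_10 also has parents S_2, S_7.
  S_3's other parent is S_10.
  S_5's other parent is S_7.
MB(S_4) = {S_1, S_2, S_3, S_5, S_6, S_7, S_8, S_9, S_10}.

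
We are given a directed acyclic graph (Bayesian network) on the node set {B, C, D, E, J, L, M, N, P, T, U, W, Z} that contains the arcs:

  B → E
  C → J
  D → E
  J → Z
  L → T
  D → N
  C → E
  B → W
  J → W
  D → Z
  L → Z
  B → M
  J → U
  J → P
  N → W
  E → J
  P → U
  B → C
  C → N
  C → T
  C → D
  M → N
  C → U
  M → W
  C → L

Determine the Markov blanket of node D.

{B, C, E, J, L, M, N, Z}

D has parent C.
D has children E, N, Z.
Parents of each child, excluding D:
  parents(E) \ {D} = {B, C}.
  parents(N) \ {D} = {C, M}.
  Z also has parents J, L.
So the Markov blanket of D is {B, C, E, J, L, M, N, Z}.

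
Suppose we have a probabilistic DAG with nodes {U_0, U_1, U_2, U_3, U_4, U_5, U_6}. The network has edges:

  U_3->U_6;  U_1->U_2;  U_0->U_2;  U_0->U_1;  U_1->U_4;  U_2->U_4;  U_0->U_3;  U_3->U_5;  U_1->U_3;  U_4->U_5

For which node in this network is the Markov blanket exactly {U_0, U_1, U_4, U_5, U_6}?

The target node must have every member of {U_0, U_1, U_4, U_5, U_6} as a parent, child, or co-parent, and no others.
Parents of U_3: U_0, U_1; children: U_5, U_6; co-parents: U_4.
These exactly cover the given set, so the node is U_3.

U_3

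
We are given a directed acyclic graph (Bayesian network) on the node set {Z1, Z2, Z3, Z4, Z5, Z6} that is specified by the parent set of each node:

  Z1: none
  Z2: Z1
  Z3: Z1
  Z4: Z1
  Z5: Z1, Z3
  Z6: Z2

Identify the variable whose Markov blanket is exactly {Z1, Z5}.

The target node must have every member of {Z1, Z5} as a parent, child, or co-parent, and no others.
Parents of Z3: Z1; children: Z5; co-parents: Z1.
These exactly cover the given set, so the node is Z3.

Z3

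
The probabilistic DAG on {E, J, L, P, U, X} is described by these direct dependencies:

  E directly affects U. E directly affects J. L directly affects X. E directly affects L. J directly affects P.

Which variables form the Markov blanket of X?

X has parent L.
X has no children.
With no children, X has no spouses; the co-parent set is empty.
Taking the union gives {L}.

{L}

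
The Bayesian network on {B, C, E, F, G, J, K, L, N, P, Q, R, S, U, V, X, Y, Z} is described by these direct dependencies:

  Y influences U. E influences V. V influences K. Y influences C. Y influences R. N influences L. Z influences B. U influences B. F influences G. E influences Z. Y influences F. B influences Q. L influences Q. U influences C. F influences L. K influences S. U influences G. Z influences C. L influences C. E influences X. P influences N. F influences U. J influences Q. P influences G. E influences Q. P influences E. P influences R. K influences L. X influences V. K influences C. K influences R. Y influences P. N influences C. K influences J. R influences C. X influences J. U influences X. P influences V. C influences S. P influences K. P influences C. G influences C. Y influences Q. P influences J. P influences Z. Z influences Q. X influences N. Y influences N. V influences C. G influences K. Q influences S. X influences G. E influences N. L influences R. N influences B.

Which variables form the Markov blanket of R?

Pa(R) = {K, L, P, Y}.
R's children: C.
For each child, the remaining parents (spouses of R):
  C also has parents G, K, L, N, P, U, V, Y, Z.
Taking the union gives {C, G, K, L, N, P, U, V, Y, Z}.

{C, G, K, L, N, P, U, V, Y, Z}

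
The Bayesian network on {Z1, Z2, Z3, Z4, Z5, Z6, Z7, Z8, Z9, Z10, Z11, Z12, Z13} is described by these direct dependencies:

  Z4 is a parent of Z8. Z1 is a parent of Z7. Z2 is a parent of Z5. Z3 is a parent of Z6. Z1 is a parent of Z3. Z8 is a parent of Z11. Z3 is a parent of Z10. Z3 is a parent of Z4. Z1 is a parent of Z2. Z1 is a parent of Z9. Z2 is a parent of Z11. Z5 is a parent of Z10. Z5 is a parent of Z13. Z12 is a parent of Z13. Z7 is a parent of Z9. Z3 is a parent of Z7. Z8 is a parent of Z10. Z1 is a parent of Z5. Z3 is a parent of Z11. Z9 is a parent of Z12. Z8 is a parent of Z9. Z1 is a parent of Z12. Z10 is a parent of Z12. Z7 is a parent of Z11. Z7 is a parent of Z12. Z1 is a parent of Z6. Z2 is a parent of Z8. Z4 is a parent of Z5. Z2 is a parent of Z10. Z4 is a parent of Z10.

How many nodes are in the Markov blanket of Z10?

The Markov blanket of a node is its parents, its children, and the other parents of its children.
Parents of Z10: Z2, Z3, Z4, Z5, Z8.
Z10's children: Z12.
Co-parents of Z10 (other parents of its children):
  Z12 also has parents Z1, Z7, Z9.
MB(Z10) = {Z1, Z2, Z3, Z4, Z5, Z7, Z8, Z9, Z12}, which has 9 nodes.

9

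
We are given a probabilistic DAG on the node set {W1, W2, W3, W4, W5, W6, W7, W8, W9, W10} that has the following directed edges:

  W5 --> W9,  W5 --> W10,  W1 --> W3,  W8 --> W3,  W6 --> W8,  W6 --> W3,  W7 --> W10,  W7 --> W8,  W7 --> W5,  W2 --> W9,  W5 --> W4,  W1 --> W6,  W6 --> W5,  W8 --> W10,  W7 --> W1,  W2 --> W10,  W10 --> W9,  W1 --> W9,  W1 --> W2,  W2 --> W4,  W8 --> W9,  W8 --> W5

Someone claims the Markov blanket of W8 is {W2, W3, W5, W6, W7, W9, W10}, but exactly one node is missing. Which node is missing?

By definition, MB(W8) is built from W8's parents, W8's children, and the co-parents of W8.
W8's parents: W6, W7.
W8's children: W3, W5, W9, W10.
Other parents of W8's children:
  parents(W5) \ {W8} = {W6, W7}.
  parents(W10) \ {W8} = {W2, W5, W7}.
  W9 also has parents W1, W2, W5, W10.
  parents(W3) \ {W8} = {W1, W6}.
MB(W8) = {W1, W2, W3, W5, W6, W7, W9, W10}.
Comparing with the claimed set, W1 is missing.

W1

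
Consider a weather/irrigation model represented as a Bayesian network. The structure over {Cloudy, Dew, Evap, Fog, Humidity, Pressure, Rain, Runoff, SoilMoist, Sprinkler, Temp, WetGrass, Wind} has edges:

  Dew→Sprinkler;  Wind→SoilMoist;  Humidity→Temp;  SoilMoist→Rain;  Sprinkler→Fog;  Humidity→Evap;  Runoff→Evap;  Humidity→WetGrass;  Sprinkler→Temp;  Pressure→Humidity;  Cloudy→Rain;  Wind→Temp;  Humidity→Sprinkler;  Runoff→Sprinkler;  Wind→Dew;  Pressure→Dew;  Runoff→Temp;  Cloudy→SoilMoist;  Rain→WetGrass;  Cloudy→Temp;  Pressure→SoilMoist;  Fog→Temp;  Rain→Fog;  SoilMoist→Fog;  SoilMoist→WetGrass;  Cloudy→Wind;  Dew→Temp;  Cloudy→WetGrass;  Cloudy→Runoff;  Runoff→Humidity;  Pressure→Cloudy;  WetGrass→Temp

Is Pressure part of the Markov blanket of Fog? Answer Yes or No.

The Markov blanket of a node is its parents, its children, and the other parents of its children.
Parents of Fog: Rain, SoilMoist, Sprinkler.
Fog's children: Temp.
Co-parents of Fog (other parents of its children):
  parents(Temp) \ {Fog} = {Cloudy, Dew, Humidity, Runoff, Sprinkler, WetGrass, Wind}.
MB(Fog) = {Cloudy, Dew, Humidity, Rain, Runoff, SoilMoist, Sprinkler, Temp, WetGrass, Wind}; Pressure is not in this set.

No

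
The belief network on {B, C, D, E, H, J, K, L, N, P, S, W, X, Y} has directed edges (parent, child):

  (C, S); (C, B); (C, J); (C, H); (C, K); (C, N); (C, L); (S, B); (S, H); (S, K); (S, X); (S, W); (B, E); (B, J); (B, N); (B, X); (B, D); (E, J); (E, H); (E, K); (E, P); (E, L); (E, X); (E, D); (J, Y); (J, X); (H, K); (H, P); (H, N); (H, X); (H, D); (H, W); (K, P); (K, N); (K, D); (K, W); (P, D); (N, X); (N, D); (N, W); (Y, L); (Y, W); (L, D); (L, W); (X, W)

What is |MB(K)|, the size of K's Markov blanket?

Recall MB(v) = parents ∪ children ∪ spouses, where spouses are the other parents of v's children.
K has children D, N, P, W.
K has parents C, E, H, S.
Co-parents of K (other parents of its children):
  P also has parents E, H.
  parents(N) \ {K} = {B, C, H}.
  D also has parents B, E, H, L, N, P.
  W also has parents H, L, N, S, X, Y.
MB(K) = {B, C, D, E, H, L, N, P, S, W, X, Y}, which has 12 nodes.

12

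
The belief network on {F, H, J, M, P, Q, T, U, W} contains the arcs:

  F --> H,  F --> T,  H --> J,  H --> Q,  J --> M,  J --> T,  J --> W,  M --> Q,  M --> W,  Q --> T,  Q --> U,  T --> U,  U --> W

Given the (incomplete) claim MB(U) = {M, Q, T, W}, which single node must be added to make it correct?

U's parents: Q, T.
Children of U: W.
For each child, the remaining parents (spouses of U):
  W's other parents are J, M.
MB(U) = {J, M, Q, T, W}.
Comparing with the claimed set, J is missing.

J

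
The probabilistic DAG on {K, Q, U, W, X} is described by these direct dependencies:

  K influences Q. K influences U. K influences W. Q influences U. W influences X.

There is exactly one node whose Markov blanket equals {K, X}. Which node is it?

W

The target node must have every member of {K, X} as a parent, child, or co-parent, and no others.
Parents of W: K; children: X; co-parents: none.
These exactly cover the given set, so the node is W.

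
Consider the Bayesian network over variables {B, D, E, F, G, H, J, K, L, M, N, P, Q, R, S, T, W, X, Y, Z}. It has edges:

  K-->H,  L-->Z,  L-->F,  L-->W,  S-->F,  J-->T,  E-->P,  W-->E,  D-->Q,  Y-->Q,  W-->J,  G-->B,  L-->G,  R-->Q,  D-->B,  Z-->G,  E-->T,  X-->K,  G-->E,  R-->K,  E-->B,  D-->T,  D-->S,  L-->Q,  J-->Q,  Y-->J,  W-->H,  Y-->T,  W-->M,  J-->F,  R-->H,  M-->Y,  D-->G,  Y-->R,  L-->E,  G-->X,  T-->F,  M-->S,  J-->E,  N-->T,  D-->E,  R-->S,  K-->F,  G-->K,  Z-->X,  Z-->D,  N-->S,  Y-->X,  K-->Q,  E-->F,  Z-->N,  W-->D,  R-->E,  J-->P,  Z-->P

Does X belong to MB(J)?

J has parents W, Y.
J's children: E, F, P, Q, T.
Parents of each child, excluding J:
  E: D, G, L, R, W
  T: D, E, N, Y
  P: E, Z
  Q: D, K, L, R, Y
  F: E, K, L, S, T
MB(J) = {D, E, F, G, K, L, N, P, Q, R, S, T, W, Y, Z}; X is not in this set.

No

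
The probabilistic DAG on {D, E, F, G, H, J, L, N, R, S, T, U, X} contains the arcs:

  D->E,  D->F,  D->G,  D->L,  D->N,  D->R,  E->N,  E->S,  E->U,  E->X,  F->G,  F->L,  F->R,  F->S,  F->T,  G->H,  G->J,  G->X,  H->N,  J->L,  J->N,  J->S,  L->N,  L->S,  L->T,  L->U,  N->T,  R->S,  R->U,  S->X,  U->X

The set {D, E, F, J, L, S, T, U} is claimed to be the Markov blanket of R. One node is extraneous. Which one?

The Markov blanket of a node is its parents, its children, and the other parents of its children.
R has children S, U.
R's parents: D, F.
Parents of each child, excluding R:
  parents(S) \ {R} = {E, F, J, L}.
  parents(U) \ {R} = {E, L}.
MB(R) = {D, E, F, J, L, S, U}.
T is neither a parent, child, nor co-parent of R, so it does not belong.

T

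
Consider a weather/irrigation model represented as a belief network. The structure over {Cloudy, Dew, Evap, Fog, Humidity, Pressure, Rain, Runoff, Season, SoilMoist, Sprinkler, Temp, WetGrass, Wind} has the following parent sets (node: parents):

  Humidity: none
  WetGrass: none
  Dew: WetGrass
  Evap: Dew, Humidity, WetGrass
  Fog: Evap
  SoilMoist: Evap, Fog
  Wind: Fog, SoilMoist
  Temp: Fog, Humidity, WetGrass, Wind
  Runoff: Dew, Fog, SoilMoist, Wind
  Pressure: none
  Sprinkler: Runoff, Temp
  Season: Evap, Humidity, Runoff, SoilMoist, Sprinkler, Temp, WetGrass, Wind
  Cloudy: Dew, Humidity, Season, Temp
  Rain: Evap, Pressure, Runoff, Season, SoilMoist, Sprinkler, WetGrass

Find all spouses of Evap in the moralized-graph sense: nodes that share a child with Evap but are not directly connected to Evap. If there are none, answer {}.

Children of Evap: Fog, Rain, Season, SoilMoist.
  Fog has no other parent.
  SoilMoist also has parent Fog.
  Season's other parents are Humidity, Runoff, SoilMoist, Sprinkler, Temp, WetGrass, Wind.
  Rain also has parents Pressure, Runoff, Season, SoilMoist, Sprinkler, WetGrass.
Excluding nodes already adjacent to Evap (Dew, Fog, Humidity, Rain, Season, SoilMoist, WetGrass), the co-parent-only contribution is {Pressure, Runoff, Sprinkler, Temp, Wind}.

{Pressure, Runoff, Sprinkler, Temp, Wind}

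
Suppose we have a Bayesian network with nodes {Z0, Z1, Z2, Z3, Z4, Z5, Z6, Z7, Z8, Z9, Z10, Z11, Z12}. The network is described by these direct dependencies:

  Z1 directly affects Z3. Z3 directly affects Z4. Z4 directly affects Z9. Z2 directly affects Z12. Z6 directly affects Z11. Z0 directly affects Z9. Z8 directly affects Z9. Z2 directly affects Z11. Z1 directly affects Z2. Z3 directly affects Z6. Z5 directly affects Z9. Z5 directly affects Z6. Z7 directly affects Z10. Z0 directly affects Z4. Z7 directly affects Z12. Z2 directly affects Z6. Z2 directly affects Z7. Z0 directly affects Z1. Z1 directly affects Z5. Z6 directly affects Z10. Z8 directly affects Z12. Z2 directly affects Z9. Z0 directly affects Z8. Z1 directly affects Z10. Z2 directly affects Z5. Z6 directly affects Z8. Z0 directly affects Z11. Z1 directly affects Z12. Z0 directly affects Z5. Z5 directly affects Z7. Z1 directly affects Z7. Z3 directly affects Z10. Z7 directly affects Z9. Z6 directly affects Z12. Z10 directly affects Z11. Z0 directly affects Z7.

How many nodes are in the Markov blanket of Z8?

Parents of Z8: Z0, Z6.
Z8's children: Z9, Z12.
Parents of each child, excluding Z8:
  Z9: Z0, Z2, Z4, Z5, Z7
  Z12: Z1, Z2, Z6, Z7
MB(Z8) = {Z0, Z1, Z2, Z4, Z5, Z6, Z7, Z9, Z12}, which has 9 nodes.

9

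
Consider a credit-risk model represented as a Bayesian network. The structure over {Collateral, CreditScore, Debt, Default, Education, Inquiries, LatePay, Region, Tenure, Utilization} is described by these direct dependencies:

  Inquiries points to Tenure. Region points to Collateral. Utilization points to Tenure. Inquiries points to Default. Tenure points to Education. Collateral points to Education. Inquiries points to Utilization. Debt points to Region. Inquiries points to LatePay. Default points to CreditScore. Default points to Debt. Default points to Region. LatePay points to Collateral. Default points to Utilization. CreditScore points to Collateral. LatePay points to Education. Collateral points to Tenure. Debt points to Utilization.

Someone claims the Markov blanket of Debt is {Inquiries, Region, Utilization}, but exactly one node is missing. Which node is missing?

Default

Debt has parent Default.
Debt's children: Region, Utilization.
For each child, the remaining parents (spouses of Debt):
  Utilization's other parents are Default, Inquiries.
  Region also has parent Default.
MB(Debt) = {Default, Inquiries, Region, Utilization}.
Comparing with the claimed set, Default is missing.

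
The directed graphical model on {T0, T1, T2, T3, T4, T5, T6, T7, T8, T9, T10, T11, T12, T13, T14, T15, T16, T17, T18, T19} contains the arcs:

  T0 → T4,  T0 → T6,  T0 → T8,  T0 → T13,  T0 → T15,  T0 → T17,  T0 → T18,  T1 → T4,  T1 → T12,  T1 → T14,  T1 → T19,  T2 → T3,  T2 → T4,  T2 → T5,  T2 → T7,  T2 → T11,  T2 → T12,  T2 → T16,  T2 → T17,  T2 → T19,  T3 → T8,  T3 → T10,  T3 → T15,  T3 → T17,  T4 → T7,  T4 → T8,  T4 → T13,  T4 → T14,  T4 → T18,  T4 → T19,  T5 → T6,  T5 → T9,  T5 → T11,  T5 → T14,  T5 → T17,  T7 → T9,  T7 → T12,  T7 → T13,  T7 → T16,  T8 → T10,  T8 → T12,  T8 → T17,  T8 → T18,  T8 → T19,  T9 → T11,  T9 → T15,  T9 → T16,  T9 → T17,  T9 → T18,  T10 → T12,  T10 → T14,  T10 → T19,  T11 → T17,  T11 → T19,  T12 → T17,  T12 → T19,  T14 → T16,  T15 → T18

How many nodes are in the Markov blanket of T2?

The Markov blanket of a node is its parents, its children, and the other parents of its children.
Children of T2: T3, T4, T5, T7, T11, T12, T16, T17, T19.
Parents of T2: none.
Parents of each child, excluding T2:
  T3: no additional parents.
  T4's other parents are T0, T1.
  T5 has no other parent.
  parents(T7) \ {T2} = {T4}.
  T11's other parents are T5, T9.
  parents(T12) \ {T2} = {T1, T7, T8, T10}.
  T16's other parents are T7, T9, T14.
  parents(T17) \ {T2} = {T0, T3, T5, T8, T9, T11, T12}.
  T19's other parents are T1, T4, T8, T10, T11, T12.
MB(T2) = {T0, T1, T3, T4, T5, T7, T8, T9, T10, T11, T12, T14, T16, T17, T19}, which has 15 nodes.

15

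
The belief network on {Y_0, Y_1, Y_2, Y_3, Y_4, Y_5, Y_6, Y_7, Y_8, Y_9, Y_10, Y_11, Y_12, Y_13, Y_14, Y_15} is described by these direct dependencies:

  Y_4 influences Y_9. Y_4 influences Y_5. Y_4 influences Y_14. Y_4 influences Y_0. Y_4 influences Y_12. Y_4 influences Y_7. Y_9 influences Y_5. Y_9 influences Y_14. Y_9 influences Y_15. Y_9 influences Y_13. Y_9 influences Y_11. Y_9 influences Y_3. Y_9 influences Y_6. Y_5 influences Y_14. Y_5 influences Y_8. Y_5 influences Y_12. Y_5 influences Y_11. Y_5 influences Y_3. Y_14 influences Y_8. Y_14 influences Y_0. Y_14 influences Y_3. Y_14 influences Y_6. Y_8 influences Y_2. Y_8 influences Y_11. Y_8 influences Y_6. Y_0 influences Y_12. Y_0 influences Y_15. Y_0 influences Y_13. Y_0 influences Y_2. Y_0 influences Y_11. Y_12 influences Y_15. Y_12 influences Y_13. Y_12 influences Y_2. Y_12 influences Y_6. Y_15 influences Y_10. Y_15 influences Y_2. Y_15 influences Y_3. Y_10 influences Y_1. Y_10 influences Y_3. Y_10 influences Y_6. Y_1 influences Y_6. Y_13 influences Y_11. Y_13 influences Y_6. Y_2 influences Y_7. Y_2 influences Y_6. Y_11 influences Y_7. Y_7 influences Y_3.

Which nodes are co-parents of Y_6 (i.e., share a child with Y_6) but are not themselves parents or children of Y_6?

{}

Y_6 has no children, so it has no co-parents. The set is empty.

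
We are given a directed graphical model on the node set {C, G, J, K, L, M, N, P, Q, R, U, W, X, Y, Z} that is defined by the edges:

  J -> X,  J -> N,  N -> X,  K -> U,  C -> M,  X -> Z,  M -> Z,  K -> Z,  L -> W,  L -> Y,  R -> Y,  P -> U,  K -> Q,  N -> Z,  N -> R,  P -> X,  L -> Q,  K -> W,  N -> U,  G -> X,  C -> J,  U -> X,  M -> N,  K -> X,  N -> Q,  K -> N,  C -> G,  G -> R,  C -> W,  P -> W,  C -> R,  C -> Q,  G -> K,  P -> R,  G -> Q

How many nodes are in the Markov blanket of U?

By definition, MB(U) is built from U's parents, U's children, and the co-parents of U.
Pa(U) = {K, N, P}.
Ch(U) = {X}.
Parents of each child, excluding U:
  X: G, J, K, N, P
MB(U) = {G, J, K, N, P, X}, which has 6 nodes.

6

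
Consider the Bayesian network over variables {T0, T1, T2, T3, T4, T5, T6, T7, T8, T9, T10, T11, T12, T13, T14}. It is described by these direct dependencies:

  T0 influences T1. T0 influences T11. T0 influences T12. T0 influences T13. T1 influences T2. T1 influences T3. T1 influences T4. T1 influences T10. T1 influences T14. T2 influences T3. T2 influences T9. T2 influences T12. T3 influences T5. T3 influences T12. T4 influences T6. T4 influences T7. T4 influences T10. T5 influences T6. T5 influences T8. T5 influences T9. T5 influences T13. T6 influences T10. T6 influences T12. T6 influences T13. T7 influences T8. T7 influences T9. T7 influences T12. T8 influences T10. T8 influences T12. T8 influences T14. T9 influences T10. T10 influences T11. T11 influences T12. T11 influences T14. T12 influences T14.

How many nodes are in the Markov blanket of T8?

Recall MB(v) = parents ∪ children ∪ spouses, where spouses are the other parents of v's children.
Pa(T8) = {T5, T7}.
T8's children: T10, T12, T14.
Co-parents of T8 (other parents of its children):
  T10's other parents are T1, T4, T6, T9.
  parents(T12) \ {T8} = {T0, T2, T3, T6, T7, T11}.
  parents(T14) \ {T8} = {T1, T11, T12}.
MB(T8) = {T0, T1, T2, T3, T4, T5, T6, T7, T9, T10, T11, T12, T14}, which has 13 nodes.

13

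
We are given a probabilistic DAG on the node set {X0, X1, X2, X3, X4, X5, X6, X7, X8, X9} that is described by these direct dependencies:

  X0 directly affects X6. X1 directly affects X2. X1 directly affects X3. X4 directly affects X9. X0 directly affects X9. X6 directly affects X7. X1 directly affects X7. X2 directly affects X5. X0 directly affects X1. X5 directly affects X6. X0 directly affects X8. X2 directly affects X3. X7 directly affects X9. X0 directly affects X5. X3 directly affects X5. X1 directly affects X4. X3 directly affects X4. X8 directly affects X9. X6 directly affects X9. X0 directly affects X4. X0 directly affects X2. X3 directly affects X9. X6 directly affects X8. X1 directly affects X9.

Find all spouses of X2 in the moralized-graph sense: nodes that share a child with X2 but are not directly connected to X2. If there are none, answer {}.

Children of X2: X3, X5.
  X3's other parent is X1.
  X5 also has parents X0, X3.
Excluding nodes already adjacent to X2 (X0, X1, X3, X5), the co-parent-only contribution is {}.

{}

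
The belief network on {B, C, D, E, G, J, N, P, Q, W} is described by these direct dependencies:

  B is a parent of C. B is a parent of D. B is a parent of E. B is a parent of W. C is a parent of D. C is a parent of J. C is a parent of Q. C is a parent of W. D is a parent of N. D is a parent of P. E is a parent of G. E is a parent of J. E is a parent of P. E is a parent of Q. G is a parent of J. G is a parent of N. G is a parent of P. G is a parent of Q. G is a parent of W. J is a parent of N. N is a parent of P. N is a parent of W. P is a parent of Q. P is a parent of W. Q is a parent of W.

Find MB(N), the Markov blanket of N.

Pa(N) = {D, G, J}.
Ch(N) = {P, W}.
Parents of each child, excluding N:
  P: D, E, G
  W: B, C, G, P, Q
So the Markov blanket of N is {B, C, D, E, G, J, P, Q, W}.

{B, C, D, E, G, J, P, Q, W}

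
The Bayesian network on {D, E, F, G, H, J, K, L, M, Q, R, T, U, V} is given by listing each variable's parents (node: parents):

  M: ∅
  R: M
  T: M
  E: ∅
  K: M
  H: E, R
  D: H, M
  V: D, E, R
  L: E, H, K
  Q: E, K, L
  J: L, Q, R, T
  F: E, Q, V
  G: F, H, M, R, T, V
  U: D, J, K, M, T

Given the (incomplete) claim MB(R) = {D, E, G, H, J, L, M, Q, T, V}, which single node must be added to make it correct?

Children of R: G, H, J, V.
Pa(R) = {M}.
Co-parents of R (other parents of its children):
  H: E
  V: D, E
  J: L, Q, T
  G: F, H, M, T, V
MB(R) = {D, E, F, G, H, J, L, M, Q, T, V}.
Comparing with the claimed set, F is missing.

F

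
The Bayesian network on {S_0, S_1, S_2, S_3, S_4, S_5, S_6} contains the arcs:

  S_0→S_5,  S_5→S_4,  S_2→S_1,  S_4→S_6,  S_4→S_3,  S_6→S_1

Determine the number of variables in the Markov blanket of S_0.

Pa(S_0) = {}.
S_0 has child S_5.
Parents of each child, excluding S_0:
  S_5: —
MB(S_0) = {S_5}, which has 1 node.

1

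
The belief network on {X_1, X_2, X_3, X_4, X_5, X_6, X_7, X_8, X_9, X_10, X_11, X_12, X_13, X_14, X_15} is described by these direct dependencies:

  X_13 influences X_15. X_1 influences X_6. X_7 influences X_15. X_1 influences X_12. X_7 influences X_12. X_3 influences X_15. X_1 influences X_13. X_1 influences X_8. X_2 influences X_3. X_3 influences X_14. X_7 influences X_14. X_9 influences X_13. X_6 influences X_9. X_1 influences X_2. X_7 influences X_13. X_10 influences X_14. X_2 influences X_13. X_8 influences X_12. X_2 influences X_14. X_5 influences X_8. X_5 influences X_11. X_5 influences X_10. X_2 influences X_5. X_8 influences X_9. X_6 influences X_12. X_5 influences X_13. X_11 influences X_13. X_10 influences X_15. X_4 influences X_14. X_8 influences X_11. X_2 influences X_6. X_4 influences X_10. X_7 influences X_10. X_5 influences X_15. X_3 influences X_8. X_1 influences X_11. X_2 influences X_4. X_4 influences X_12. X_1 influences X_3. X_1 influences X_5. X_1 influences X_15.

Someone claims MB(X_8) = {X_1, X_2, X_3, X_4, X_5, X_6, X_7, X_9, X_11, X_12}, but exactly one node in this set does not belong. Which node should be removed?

X_2

Pa(X_8) = {X_1, X_3, X_5}.
X_8 has children X_9, X_11, X_12.
Other parents of X_8's children:
  parents(X_9) \ {X_8} = {X_6}.
  parents(X_11) \ {X_8} = {X_1, X_5}.
  parents(X_12) \ {X_8} = {X_1, X_4, X_6, X_7}.
MB(X_8) = {X_1, X_3, X_4, X_5, X_6, X_7, X_9, X_11, X_12}.
X_2 is neither a parent, child, nor co-parent of X_8, so it does not belong.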